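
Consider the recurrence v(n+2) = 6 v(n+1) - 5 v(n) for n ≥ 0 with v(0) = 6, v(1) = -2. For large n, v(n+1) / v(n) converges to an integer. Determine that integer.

5

The characteristic equation is r^2 - 6r + 5 = 0, which factors as (r - 5)(r - 1) = 0.
So the roots are 5 and 1. Since |5| > |1| and the coefficient of 5^n is non-zero, the ratio tends to 5.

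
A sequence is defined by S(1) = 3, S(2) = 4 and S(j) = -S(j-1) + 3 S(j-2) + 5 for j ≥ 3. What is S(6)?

-2

S(3) = -4 + 3(3) + 5 = 10
S(4) = -10 + 3(4) + 5 = 7
S(5) = -7 + 3(10) + 5 = 28
S(6) = -28 + 3(7) + 5 = -2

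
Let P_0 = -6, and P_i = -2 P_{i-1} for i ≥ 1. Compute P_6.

P_1 = -2*(-6) = 12
P_2 = -2*12 = -24
P_3 = -2*(-24) = 48
P_4 = -2*48 = -96
P_5 = -2*(-96) = 192
P_6 = -2*192 = -384

-384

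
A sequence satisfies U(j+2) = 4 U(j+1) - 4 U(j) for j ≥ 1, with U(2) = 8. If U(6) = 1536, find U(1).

-7

Let U(1) = y.
U(3) = 32 - 4y
U(4) = 96 - 16y
U(5) = 256 - 48y
U(6) = 640 - 128y
So 640 - 128y = 1536, giving y = -7.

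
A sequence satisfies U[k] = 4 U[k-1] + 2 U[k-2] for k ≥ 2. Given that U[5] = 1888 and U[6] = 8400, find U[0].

-6

Rearranging, U[k-2] = (U[k] - 4 U[k-1]) / 2.
U[4] = (8400 - 4(1888)) / 2 = 848/2 = 424
U[3] = (1888 - 4(424)) / 2 = 192/2 = 96
U[2] = (424 - 4(96)) / 2 = 40/2 = 20
U[1] = (96 - 4(20)) / 2 = 16/2 = 8
U[0] = (20 - 4(8)) / 2 = -12/2 = -6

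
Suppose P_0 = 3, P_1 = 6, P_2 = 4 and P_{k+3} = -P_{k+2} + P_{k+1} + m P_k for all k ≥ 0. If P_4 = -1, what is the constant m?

P_3 = 2 + 3m
P_4 = 2 + 3m
So 2 + 3m = -1, giving m = -1.

-1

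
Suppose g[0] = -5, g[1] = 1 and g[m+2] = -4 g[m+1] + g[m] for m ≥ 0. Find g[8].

-50549

g[2] = -4*1 + (-5) = -9
g[3] = -4*(-9) + 1 = 37
g[4] = -4*37 + (-9) = -157
g[5] = -4*(-157) + 37 = 665
g[6] = -4*665 + (-157) = -2817
g[7] = -4*(-2817) + 665 = 11933
g[8] = -4*11933 + (-2817) = -50549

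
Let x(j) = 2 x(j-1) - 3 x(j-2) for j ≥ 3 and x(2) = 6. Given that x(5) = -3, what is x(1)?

Let x(1) = z.
x(3) = 12 - 3z
x(4) = 6 - 6z
x(5) = -24 - 3z
So -24 - 3z = -3, giving z = -7.

-7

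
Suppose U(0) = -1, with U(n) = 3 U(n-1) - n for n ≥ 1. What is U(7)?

U(1) = 3(-1) - 1 = -4
U(2) = 3(-4) - 2 = -14
U(3) = 3(-14) - 3 = -45
U(4) = 3(-45) - 4 = -139
U(5) = 3(-139) - 5 = -422
U(6) = 3(-422) - 6 = -1272
U(7) = 3(-1272) - 7 = -3823

-3823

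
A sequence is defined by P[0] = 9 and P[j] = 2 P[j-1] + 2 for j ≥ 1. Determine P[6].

P[1] = 2(9) + 2 = 20
P[2] = 2(20) + 2 = 42
P[3] = 2(42) + 2 = 86
P[4] = 2(86) + 2 = 174
P[5] = 2(174) + 2 = 350
P[6] = 2(350) + 2 = 702

702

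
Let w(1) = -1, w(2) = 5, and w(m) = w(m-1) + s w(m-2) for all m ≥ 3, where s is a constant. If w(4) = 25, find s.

w(3) = 5 - s
w(4) = 5 + 4s
So 5 + 4s = 25, giving s = 5.

5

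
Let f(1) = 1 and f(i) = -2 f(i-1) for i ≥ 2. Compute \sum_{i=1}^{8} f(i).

-85

f(2) = -2·1 = -2
f(3) = -2·(-2) = 4
f(4) = -2·4 = -8
f(5) = -2·(-8) = 16
f(6) = -2·16 = -32
f(7) = -2·(-32) = 64
f(8) = -2·64 = -128
Sum = 1 + (-2) + 4 + (-8) + 16 + (-32) + 64 + (-128) = -85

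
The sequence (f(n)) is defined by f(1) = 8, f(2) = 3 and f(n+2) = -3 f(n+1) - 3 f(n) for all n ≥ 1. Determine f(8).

f(3) = -3·3 - 3·8 = -33
f(4) = -3·(-33) - 3·3 = 90
f(5) = -3·90 - 3·(-33) = -171
f(6) = -3·(-171) - 3·90 = 243
f(7) = -3·243 - 3·(-171) = -216
f(8) = -3·(-216) - 3·243 = -81

-81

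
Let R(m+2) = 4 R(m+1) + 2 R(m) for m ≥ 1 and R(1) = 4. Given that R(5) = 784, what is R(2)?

8

Let R(2) = z.
R(3) = 8 + 4z
R(4) = 32 + 18z
R(5) = 144 + 80z
So 144 + 80z = 784, giving z = 8.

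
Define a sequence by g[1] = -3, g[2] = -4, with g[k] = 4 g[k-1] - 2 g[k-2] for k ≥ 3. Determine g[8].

g[3] = 4*(-4) - 2*(-3) = -10
g[4] = 4*(-10) - 2*(-4) = -32
g[5] = 4*(-32) - 2*(-10) = -108
g[6] = 4*(-108) - 2*(-32) = -368
g[7] = 4*(-368) - 2*(-108) = -1256
g[8] = 4*(-1256) - 2*(-368) = -4288

-4288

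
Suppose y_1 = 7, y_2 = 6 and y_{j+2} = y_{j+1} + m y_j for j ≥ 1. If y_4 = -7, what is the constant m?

-1

y_3 = 6 + 7m
y_4 = 6 + 13m
So 6 + 13m = -7, giving m = -1.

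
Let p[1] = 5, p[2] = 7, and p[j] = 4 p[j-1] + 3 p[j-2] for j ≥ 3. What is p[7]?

p[3] = 4·7 + 3·5 = 43
p[4] = 4·43 + 3·7 = 193
p[5] = 4·193 + 3·43 = 901
p[6] = 4·901 + 3·193 = 4183
p[7] = 4·4183 + 3·901 = 19435

19435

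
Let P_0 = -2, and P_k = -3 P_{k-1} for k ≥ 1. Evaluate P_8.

P_1 = -3(-2) = 6
P_2 = -3(6) = -18
P_3 = -3(-18) = 54
P_4 = -3(54) = -162
P_5 = -3(-162) = 486
P_6 = -3(486) = -1458
P_7 = -3(-1458) = 4374
P_8 = -3(4374) = -13122

-13122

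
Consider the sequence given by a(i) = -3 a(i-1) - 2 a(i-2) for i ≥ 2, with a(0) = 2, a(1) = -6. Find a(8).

a(2) = -3·(-6) - 2·2 = 14
a(3) = -3·14 - 2·(-6) = -30
a(4) = -3·(-30) - 2·14 = 62
a(5) = -3·62 - 2·(-30) = -126
a(6) = -3·(-126) - 2·62 = 254
a(7) = -3·254 - 2·(-126) = -510
a(8) = -3·(-510) - 2·254 = 1022

1022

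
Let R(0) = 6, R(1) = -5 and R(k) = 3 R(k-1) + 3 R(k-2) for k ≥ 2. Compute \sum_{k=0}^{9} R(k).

R(2) = 3*(-5) + 3*6 = 3
R(3) = 3*3 + 3*(-5) = -6
R(4) = 3*(-6) + 3*3 = -9
R(5) = 3*(-9) + 3*(-6) = -45
R(6) = 3*(-45) + 3*(-9) = -162
R(7) = 3*(-162) + 3*(-45) = -621
R(8) = 3*(-621) + 3*(-162) = -2349
R(9) = 3*(-2349) + 3*(-621) = -8910
Sum = 6 + (-5) + 3 + (-6) + (-9) + (-45) + (-162) + (-621) + (-2349) + (-8910) = -12098

-12098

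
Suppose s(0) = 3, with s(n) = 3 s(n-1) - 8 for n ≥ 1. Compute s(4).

-77

s(1) = 3·3 - 8 = 1
s(2) = 3·1 - 8 = -5
s(3) = 3·(-5) - 8 = -23
s(4) = 3·(-23) - 8 = -77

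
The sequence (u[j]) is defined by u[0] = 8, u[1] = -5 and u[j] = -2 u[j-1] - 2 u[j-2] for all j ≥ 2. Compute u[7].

-88

u[2] = -2·(-5) - 2·8 = -6
u[3] = -2·(-6) - 2·(-5) = 22
u[4] = -2·22 - 2·(-6) = -32
u[5] = -2·(-32) - 2·22 = 20
u[6] = -2·20 - 2·(-32) = 24
u[7] = -2·24 - 2·20 = -88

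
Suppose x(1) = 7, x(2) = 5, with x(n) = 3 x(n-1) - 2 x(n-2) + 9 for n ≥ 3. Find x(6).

x(3) = 3·5 - 2·7 + 9 = 10
x(4) = 3·10 - 2·5 + 9 = 29
x(5) = 3·29 - 2·10 + 9 = 76
x(6) = 3·76 - 2·29 + 9 = 179

179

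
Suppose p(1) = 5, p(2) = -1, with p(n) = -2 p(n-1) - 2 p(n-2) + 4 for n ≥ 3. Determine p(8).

-52

p(3) = -2·(-1) - 2·5 + 4 = -4
p(4) = -2·(-4) - 2·(-1) + 4 = 14
p(5) = -2·14 - 2·(-4) + 4 = -16
p(6) = -2·(-16) - 2·14 + 4 = 8
p(7) = -2·8 - 2·(-16) + 4 = 20
p(8) = -2·20 - 2·8 + 4 = -52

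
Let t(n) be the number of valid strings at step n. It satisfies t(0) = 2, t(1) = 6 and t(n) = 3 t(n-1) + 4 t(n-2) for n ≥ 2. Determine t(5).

1638

t(2) = 3·6 + 4·2 = 26
t(3) = 3·26 + 4·6 = 102
t(4) = 3·102 + 4·26 = 410
t(5) = 3·410 + 4·102 = 1638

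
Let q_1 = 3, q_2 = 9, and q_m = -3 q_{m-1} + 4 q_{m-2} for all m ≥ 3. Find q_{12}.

q_3 = -3*9 + 4*3 = -15
q_4 = -3*(-15) + 4*9 = 81
q_5 = -3*81 + 4*(-15) = -303
q_6 = -3*(-303) + 4*81 = 1233
q_7 = -3*1233 + 4*(-303) = -4911
q_8 = -3*(-4911) + 4*1233 = 19665
q_9 = -3*19665 + 4*(-4911) = -78639
q_{10} = -3*(-78639) + 4*19665 = 314577
q_{11} = -3*314577 + 4*(-78639) = -1258287
q_{12} = -3*(-1258287) + 4*314577 = 5033169

5033169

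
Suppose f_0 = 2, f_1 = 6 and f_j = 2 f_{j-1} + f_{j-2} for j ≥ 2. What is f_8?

f_2 = 2*6 + 2 = 14
f_3 = 2*14 + 6 = 34
f_4 = 2*34 + 14 = 82
f_5 = 2*82 + 34 = 198
f_6 = 2*198 + 82 = 478
f_7 = 2*478 + 198 = 1154
f_8 = 2*1154 + 478 = 2786

2786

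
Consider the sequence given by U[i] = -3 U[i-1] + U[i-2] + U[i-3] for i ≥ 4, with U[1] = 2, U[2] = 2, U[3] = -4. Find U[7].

U[4] = -3*(-4) + 2 + 2 = 16
U[5] = -3*16 + (-4) + 2 = -50
U[6] = -3*(-50) + 16 + (-4) = 162
U[7] = -3*162 + (-50) + 16 = -520

-520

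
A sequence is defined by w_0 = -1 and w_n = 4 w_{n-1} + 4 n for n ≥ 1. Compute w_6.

3176

w_1 = 4*(-1) + 4 = 0
w_2 = 4*0 + 8 = 8
w_3 = 4*8 + 12 = 44
w_4 = 4*44 + 16 = 192
w_5 = 4*192 + 20 = 788
w_6 = 4*788 + 24 = 3176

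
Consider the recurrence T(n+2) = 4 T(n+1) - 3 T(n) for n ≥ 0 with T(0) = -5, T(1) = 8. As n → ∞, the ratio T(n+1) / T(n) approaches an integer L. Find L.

The characteristic equation is r^2 - 4r + 3 = 0, which factors as (r - 3)(r - 1) = 0.
So the roots are 3 and 1. Since |3| > |1| and the coefficient of 3^n is non-zero, the ratio tends to 3.

3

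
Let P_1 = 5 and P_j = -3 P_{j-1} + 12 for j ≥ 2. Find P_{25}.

The fixed point is 12/(1 + 3) = 3, so P_j - 3 = -3(P_{j-1} - 3).
Hence P_j = 2·(-3)^{j-1} + 3.
P_{25} = 2·(-3)^{24} + 3 = 2·282429536481 + 3 = 564859072965.

564859072965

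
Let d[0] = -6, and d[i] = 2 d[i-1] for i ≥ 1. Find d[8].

-1536

d[1] = 2*(-6) = -12
d[2] = 2*(-12) = -24
d[3] = 2*(-24) = -48
d[4] = 2*(-48) = -96
d[5] = 2*(-96) = -192
d[6] = 2*(-192) = -384
d[7] = 2*(-384) = -768
d[8] = 2*(-768) = -1536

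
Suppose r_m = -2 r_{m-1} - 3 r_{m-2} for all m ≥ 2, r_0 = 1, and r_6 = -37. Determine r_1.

-7

Let r_1 = w.
r_2 = -3 - 2w
r_3 = 6 + w
r_4 = -3 + 4w
r_5 = -12 - 11w
r_6 = 33 + 10w
So 33 + 10w = -37, giving w = -7.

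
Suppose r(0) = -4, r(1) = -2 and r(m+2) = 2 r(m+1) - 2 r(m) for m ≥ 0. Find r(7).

r(2) = 2·(-2) - 2·(-4) = 4
r(3) = 2·4 - 2·(-2) = 12
r(4) = 2·12 - 2·4 = 16
r(5) = 2·16 - 2·12 = 8
r(6) = 2·8 - 2·16 = -16
r(7) = 2·(-16) - 2·8 = -48

-48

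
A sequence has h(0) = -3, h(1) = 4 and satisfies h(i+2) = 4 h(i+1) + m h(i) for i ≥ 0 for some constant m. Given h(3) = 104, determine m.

-5

h(2) = 16 - 3m
h(3) = 64 - 8m
So 64 - 8m = 104, giving m = -5.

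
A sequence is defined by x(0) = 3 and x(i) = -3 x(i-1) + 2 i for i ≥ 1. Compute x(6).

1917

x(1) = -3(3) + 2 = -7
x(2) = -3(-7) + 4 = 25
x(3) = -3(25) + 6 = -69
x(4) = -3(-69) + 8 = 215
x(5) = -3(215) + 10 = -635
x(6) = -3(-635) + 12 = 1917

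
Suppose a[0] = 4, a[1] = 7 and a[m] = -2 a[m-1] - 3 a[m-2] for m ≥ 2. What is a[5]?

-125

a[2] = -2·7 - 3·4 = -26
a[3] = -2·(-26) - 3·7 = 31
a[4] = -2·31 - 3·(-26) = 16
a[5] = -2·16 - 3·31 = -125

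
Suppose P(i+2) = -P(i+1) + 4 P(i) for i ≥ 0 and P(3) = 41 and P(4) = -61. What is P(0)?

1

Rearranging, P(i-2) = (P(i) + P(i-1)) / 4.
P(2) = (-61 + 41) / 4 = -20/4 = -5
P(1) = (41 + (-5)) / 4 = 36/4 = 9
P(0) = (-5 + 9) / 4 = 4/4 = 1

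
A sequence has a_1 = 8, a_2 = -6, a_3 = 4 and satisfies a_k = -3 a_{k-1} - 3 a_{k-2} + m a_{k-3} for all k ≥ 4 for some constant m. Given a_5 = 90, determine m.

-4

a_4 = 6 + 8m
a_5 = -30 - 30m
So -30 - 30m = 90, giving m = -4.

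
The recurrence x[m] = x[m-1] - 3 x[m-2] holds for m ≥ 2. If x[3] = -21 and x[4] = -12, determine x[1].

6

Rearranging, x[m-2] = (x[m] - x[m-1]) / -3.
x[2] = (-12 - (-21)) / -3 = 9/-3 = -3
x[1] = (-21 - (-3)) / -3 = -18/-3 = 6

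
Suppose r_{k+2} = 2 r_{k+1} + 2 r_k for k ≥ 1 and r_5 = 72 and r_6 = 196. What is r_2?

Rearranging, r_{k-2} = (r_k - 2 r_{k-1}) / 2.
r_4 = (196 - 2(72)) / 2 = 52/2 = 26
r_3 = (72 - 2(26)) / 2 = 20/2 = 10
r_2 = (26 - 2(10)) / 2 = 6/2 = 3

3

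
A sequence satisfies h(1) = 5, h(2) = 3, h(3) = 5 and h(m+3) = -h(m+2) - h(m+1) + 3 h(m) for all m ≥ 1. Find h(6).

h(4) = -5 - 3 + 3*5 = 7
h(5) = -7 - 5 + 3*3 = -3
h(6) = -(-3) - 7 + 3*5 = 11

11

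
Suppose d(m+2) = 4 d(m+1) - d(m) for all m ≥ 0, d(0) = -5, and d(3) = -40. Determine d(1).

-4

Let d(1) = x.
d(2) = 5 + 4x
d(3) = 20 + 15x
So 20 + 15x = -40, giving x = -4.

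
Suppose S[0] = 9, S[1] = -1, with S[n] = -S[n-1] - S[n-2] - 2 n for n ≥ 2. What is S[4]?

-3

S[2] = -(-1) - 9 - 4 = -12
S[3] = -(-12) - (-1) - 6 = 7
S[4] = -7 - (-12) - 8 = -3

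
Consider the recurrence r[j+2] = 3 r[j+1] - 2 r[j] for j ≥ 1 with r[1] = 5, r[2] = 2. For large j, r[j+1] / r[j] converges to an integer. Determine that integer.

The characteristic equation is r^2 - 3r + 2 = 0, which factors as (r - 2)(r - 1) = 0.
So the roots are 2 and 1. Since |2| > |1| and the coefficient of 2^j is non-zero, the ratio tends to 2.

2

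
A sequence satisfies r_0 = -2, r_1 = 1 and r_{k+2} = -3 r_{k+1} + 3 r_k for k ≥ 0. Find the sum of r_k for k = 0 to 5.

r_2 = -3(1) + 3(-2) = -9
r_3 = -3(-9) + 3(1) = 30
r_4 = -3(30) + 3(-9) = -117
r_5 = -3(-117) + 3(30) = 441
Sum = (-2) + 1 + (-9) + 30 + (-117) + 441 = 344

344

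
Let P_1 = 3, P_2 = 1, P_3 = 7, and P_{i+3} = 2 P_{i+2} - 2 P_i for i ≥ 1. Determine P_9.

P_4 = 2*7 - 2*3 = 8
P_5 = 2*8 - 2*1 = 14
P_6 = 2*14 - 2*7 = 14
P_7 = 2*14 - 2*8 = 12
P_8 = 2*12 - 2*14 = -4
P_9 = 2*(-4) - 2*14 = -36

-36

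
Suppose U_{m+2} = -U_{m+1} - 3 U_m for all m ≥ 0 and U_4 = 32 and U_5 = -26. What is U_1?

Rearranging, U_{m-2} = (U_m + U_{m-1}) / -3.
U_3 = (-26 + 32) / -3 = 6/-3 = -2
U_2 = (32 + (-2)) / -3 = 30/-3 = -10
U_1 = (-2 + (-10)) / -3 = -12/-3 = 4

4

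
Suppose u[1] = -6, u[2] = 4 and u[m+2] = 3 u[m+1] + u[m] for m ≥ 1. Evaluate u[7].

u[3] = 3(4) + (-6) = 6
u[4] = 3(6) + 4 = 22
u[5] = 3(22) + 6 = 72
u[6] = 3(72) + 22 = 238
u[7] = 3(238) + 72 = 786

786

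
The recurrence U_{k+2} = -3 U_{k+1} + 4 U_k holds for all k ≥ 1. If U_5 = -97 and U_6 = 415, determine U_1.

5

Rearranging, U_{k-2} = (U_k + 3 U_{k-1}) / 4.
U_4 = (415 + 3(-97)) / 4 = 124/4 = 31
U_3 = (-97 + 3(31)) / 4 = -4/4 = -1
U_2 = (31 + 3(-1)) / 4 = 28/4 = 7
U_1 = (-1 + 3(7)) / 4 = 20/4 = 5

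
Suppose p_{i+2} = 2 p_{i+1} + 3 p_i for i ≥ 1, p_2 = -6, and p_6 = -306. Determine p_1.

Let p_1 = z.
p_3 = -12 + 3z
p_4 = -42 + 6z
p_5 = -120 + 21z
p_6 = -366 + 60z
So -366 + 60z = -306, giving z = 1.

1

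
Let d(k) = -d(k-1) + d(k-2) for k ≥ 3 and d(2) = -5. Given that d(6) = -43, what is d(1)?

Let d(1) = y.
d(3) = 5 + y
d(4) = -10 - y
d(5) = 15 + 2y
d(6) = -25 - 3y
So -25 - 3y = -43, giving y = 6.

6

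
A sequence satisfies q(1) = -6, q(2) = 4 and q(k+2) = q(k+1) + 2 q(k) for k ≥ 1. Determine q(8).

q(3) = 4 + 2·(-6) = -8
q(4) = (-8) + 2·4 = 0
q(5) = 0 + 2·(-8) = -16
q(6) = (-16) + 2·0 = -16
q(7) = (-16) + 2·(-16) = -48
q(8) = (-48) + 2·(-16) = -80

-80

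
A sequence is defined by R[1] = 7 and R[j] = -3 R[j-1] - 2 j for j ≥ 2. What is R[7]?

5737

R[2] = -3*7 - 4 = -25
R[3] = -3*(-25) - 6 = 69
R[4] = -3*69 - 8 = -215
R[5] = -3*(-215) - 10 = 635
R[6] = -3*635 - 12 = -1917
R[7] = -3*(-1917) - 14 = 5737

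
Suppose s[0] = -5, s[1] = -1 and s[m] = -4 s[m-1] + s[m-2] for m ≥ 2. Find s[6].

-233

s[2] = -4·(-1) + (-5) = -1
s[3] = -4·(-1) + (-1) = 3
s[4] = -4·3 + (-1) = -13
s[5] = -4·(-13) + 3 = 55
s[6] = -4·55 + (-13) = -233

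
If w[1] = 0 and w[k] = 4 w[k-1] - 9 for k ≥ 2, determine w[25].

The fixed point is -9/(1 - 4) = 3, so w[k] - 3 = 4(w[k-1] - 3).
Hence w[k] = -3·4^{k-1} + 3.
w[25] = -3·4^{24} + 3 = -3·281474976710656 + 3 = -844424930131965.

-844424930131965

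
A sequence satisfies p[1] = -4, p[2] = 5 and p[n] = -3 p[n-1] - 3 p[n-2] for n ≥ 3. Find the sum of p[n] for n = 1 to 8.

p[3] = -3(5) - 3(-4) = -3
p[4] = -3(-3) - 3(5) = -6
p[5] = -3(-6) - 3(-3) = 27
p[6] = -3(27) - 3(-6) = -63
p[7] = -3(-63) - 3(27) = 108
p[8] = -3(108) - 3(-63) = -135
Sum = (-4) + 5 + (-3) + (-6) + 27 + (-63) + 108 + (-135) = -71

-71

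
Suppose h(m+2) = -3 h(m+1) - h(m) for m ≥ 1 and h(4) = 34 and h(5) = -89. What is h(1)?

Rearranging, h(m-2) = -(h(m) + 3 h(m-1)).
h(3) = -(-89 + 3·34) = -13
h(2) = -(34 + 3·(-13)) = 5
h(1) = -(-13 + 3·5) = -2

-2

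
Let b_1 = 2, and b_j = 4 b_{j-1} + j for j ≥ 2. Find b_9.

b_2 = 4(2) + 2 = 10
b_3 = 4(10) + 3 = 43
b_4 = 4(43) + 4 = 176
b_5 = 4(176) + 5 = 709
b_6 = 4(709) + 6 = 2842
b_7 = 4(2842) + 7 = 11375
b_8 = 4(11375) + 8 = 45508
b_9 = 4(45508) + 9 = 182041

182041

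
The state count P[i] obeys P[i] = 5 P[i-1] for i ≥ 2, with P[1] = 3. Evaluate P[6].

P[2] = 5(3) = 15
P[3] = 5(15) = 75
P[4] = 5(75) = 375
P[5] = 5(375) = 1875
P[6] = 5(1875) = 9375

9375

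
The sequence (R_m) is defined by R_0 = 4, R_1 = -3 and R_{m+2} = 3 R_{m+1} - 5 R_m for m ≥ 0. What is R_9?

-5328

R_2 = 3·(-3) - 5·4 = -29
R_3 = 3·(-29) - 5·(-3) = -72
R_4 = 3·(-72) - 5·(-29) = -71
R_5 = 3·(-71) - 5·(-72) = 147
R_6 = 3·147 - 5·(-71) = 796
R_7 = 3·796 - 5·147 = 1653
R_8 = 3·1653 - 5·796 = 979
R_9 = 3·979 - 5·1653 = -5328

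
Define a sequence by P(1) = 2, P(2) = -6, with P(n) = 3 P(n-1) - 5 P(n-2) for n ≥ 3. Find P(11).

-17878

P(3) = 3·(-6) - 5·2 = -28
P(4) = 3·(-28) - 5·(-6) = -54
P(5) = 3·(-54) - 5·(-28) = -22
P(6) = 3·(-22) - 5·(-54) = 204
P(7) = 3·204 - 5·(-22) = 722
P(8) = 3·722 - 5·204 = 1146
P(9) = 3·1146 - 5·722 = -172
P(10) = 3·(-172) - 5·1146 = -6246
P(11) = 3·(-6246) - 5·(-172) = -17878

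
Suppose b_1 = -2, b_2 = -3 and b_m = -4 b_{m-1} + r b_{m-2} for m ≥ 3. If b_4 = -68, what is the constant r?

-4

b_3 = 12 - 2r
b_4 = -48 + 5r
So -48 + 5r = -68, giving r = -4.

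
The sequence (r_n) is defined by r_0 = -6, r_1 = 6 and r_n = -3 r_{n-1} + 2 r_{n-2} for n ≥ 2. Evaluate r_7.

r_2 = -3*6 + 2*(-6) = -30
r_3 = -3*(-30) + 2*6 = 102
r_4 = -3*102 + 2*(-30) = -366
r_5 = -3*(-366) + 2*102 = 1302
r_6 = -3*1302 + 2*(-366) = -4638
r_7 = -3*(-4638) + 2*1302 = 16518

16518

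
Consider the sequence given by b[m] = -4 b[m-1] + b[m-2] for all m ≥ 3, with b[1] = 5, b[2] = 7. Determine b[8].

b[3] = -4*7 + 5 = -23
b[4] = -4*(-23) + 7 = 99
b[5] = -4*99 + (-23) = -419
b[6] = -4*(-419) + 99 = 1775
b[7] = -4*1775 + (-419) = -7519
b[8] = -4*(-7519) + 1775 = 31851

31851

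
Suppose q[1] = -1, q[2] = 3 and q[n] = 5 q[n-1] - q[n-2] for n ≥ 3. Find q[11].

q[3] = 5·3 - (-1) = 16
q[4] = 5·16 - 3 = 77
q[5] = 5·77 - 16 = 369
q[6] = 5·369 - 77 = 1768
q[7] = 5·1768 - 369 = 8471
q[8] = 5·8471 - 1768 = 40587
q[9] = 5·40587 - 8471 = 194464
q[10] = 5·194464 - 40587 = 931733
q[11] = 5·931733 - 194464 = 4464201

4464201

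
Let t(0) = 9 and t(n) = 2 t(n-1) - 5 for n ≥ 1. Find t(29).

The fixed point is -5/(1 - 2) = 5, so t(n) - 5 = 2(t(n-1) - 5).
Hence t(n) = 4·2^n + 5.
t(29) = 4·2^{29} + 5 = 4·536870912 + 5 = 2147483653.

2147483653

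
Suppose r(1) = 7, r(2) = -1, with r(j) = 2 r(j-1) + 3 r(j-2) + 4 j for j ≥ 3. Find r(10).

63951

r(3) = 2·(-1) + 3·7 + 12 = 31
r(4) = 2·31 + 3·(-1) + 16 = 75
r(5) = 2·75 + 3·31 + 20 = 263
r(6) = 2·263 + 3·75 + 24 = 775
r(7) = 2·775 + 3·263 + 28 = 2367
r(8) = 2·2367 + 3·775 + 32 = 7091
r(9) = 2·7091 + 3·2367 + 36 = 21319
r(10) = 2·21319 + 3·7091 + 40 = 63951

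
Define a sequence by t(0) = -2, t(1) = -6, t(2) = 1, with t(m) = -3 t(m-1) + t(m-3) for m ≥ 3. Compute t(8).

604

t(3) = -3*1 + (-2) = -5
t(4) = -3*(-5) + (-6) = 9
t(5) = -3*9 + 1 = -26
t(6) = -3*(-26) + (-5) = 73
t(7) = -3*73 + 9 = -210
t(8) = -3*(-210) + (-26) = 604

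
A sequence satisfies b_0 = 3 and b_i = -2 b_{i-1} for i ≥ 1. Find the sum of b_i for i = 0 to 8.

b_1 = -2(3) = -6
b_2 = -2(-6) = 12
b_3 = -2(12) = -24
b_4 = -2(-24) = 48
b_5 = -2(48) = -96
b_6 = -2(-96) = 192
b_7 = -2(192) = -384
b_8 = -2(-384) = 768
Sum = 3 + (-6) + 12 + (-24) + 48 + (-96) + 192 + (-384) + 768 = 513

513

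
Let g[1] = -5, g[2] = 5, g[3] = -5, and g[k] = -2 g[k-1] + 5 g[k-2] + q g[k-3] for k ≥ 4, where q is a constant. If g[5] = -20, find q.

5

g[4] = 35 - 5q
g[5] = -95 + 15q
So -95 + 15q = -20, giving q = 5.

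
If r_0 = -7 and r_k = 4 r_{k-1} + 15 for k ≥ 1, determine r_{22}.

-35184372088837

The fixed point is 15/(1 - 4) = -5, so r_k + 5 = 4(r_{k-1} + 5).
Hence r_k = -2·4^k - 5.
r_{22} = -2·4^{22} - 5 = -2·17592186044416 - 5 = -35184372088837.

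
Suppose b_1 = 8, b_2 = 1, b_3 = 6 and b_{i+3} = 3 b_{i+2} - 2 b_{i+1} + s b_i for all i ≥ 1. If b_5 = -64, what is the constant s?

-4

b_4 = 16 + 8s
b_5 = 36 + 25s
So 36 + 25s = -64, giving s = -4.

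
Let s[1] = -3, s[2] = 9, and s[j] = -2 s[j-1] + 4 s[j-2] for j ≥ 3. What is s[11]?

-357888

s[3] = -2·9 + 4·(-3) = -30
s[4] = -2·(-30) + 4·9 = 96
s[5] = -2·96 + 4·(-30) = -312
s[6] = -2·(-312) + 4·96 = 1008
s[7] = -2·1008 + 4·(-312) = -3264
s[8] = -2·(-3264) + 4·1008 = 10560
s[9] = -2·10560 + 4·(-3264) = -34176
s[10] = -2·(-34176) + 4·10560 = 110592
s[11] = -2·110592 + 4·(-34176) = -357888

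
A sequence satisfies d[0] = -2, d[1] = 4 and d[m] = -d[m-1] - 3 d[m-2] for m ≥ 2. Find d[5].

34

d[2] = -4 - 3*(-2) = 2
d[3] = -2 - 3*4 = -14
d[4] = -(-14) - 3*2 = 8
d[5] = -8 - 3*(-14) = 34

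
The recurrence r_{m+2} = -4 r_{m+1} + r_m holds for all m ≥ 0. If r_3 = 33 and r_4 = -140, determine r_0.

Rearranging, r_{m-2} = r_m + 4 r_{m-1}.
r_2 = -140 + 4(33) = -8
r_1 = 33 + 4(-8) = 1
r_0 = -8 + 4(1) = -4

-4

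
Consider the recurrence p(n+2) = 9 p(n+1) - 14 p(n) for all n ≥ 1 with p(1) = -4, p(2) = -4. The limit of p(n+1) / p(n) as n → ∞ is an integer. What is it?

7

The characteristic equation is r^2 - 9r + 14 = 0, which factors as (r - 7)(r - 2) = 0.
So the roots are 7 and 2. Since |7| > |2| and the coefficient of 7^n is non-zero, the ratio tends to 7.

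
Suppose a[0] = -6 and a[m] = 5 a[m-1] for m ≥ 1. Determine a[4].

a[1] = 5(-6) = -30
a[2] = 5(-30) = -150
a[3] = 5(-150) = -750
a[4] = 5(-750) = -3750

-3750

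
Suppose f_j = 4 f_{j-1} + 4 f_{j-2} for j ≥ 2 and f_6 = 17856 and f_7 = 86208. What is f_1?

Rearranging, f_{j-2} = (f_j - 4 f_{j-1}) / 4.
f_5 = (86208 - 4*17856) / 4 = 14784/4 = 3696
f_4 = (17856 - 4*3696) / 4 = 3072/4 = 768
f_3 = (3696 - 4*768) / 4 = 624/4 = 156
f_2 = (768 - 4*156) / 4 = 144/4 = 36
f_1 = (156 - 4*36) / 4 = 12/4 = 3

3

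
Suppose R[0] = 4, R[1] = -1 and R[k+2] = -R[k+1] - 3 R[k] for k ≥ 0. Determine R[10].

R[2] = -(-1) - 3·4 = -11
R[3] = -(-11) - 3·(-1) = 14
R[4] = -14 - 3·(-11) = 19
R[5] = -19 - 3·14 = -61
R[6] = -(-61) - 3·19 = 4
R[7] = -4 - 3·(-61) = 179
R[8] = -179 - 3·4 = -191
R[9] = -(-191) - 3·179 = -346
R[10] = -(-346) - 3·(-191) = 919

919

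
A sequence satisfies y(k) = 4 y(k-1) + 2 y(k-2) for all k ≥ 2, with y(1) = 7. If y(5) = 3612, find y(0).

Let y(0) = z.
y(2) = 28 + 2z
y(3) = 126 + 8z
y(4) = 560 + 36z
y(5) = 2492 + 160z
So 2492 + 160z = 3612, giving z = 7.

7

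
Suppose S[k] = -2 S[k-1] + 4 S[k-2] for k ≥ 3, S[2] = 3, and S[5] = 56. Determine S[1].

4

Let S[1] = x.
S[3] = -6 + 4x
S[4] = 24 - 8x
S[5] = -72 + 32x
So -72 + 32x = 56, giving x = 4.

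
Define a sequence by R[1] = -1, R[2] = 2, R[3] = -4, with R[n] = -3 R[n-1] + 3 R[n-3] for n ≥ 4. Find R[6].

R[4] = -3(-4) + 3(-1) = 9
R[5] = -3(9) + 3(2) = -21
R[6] = -3(-21) + 3(-4) = 51

51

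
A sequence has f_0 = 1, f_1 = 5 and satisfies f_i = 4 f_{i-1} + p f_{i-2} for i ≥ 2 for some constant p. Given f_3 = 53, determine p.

-3

f_2 = 20 + p
f_3 = 80 + 9p
So 80 + 9p = 53, giving p = -3.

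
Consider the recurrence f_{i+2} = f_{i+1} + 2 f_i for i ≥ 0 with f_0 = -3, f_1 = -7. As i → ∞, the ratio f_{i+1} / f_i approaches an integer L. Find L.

The characteristic equation is r^2 - r - 2 = 0, which factors as (r - 2)(r + 1) = 0.
So the roots are 2 and -1. Since |2| > |-1| and the coefficient of 2^i is non-zero, the ratio tends to 2.

2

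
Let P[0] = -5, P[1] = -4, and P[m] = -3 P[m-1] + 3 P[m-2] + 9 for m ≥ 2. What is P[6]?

P[2] = -3·(-4) + 3·(-5) + 9 = 6
P[3] = -3·6 + 3·(-4) + 9 = -21
P[4] = -3·(-21) + 3·6 + 9 = 90
P[5] = -3·90 + 3·(-21) + 9 = -324
P[6] = -3·(-324) + 3·90 + 9 = 1251

1251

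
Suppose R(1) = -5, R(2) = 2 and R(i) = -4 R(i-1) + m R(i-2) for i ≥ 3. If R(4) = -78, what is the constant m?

R(3) = -8 - 5m
R(4) = 32 + 22m
So 32 + 22m = -78, giving m = -5.

-5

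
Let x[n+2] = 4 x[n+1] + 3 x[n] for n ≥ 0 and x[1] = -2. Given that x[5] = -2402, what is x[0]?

-6

Let x[0] = v.
x[2] = -8 + 3v
x[3] = -38 + 12v
x[4] = -176 + 57v
x[5] = -818 + 264v
So -818 + 264v = -2402, giving v = -6.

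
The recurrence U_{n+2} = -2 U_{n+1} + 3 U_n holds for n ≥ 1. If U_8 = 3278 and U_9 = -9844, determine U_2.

2

Rearranging, U_{n-2} = (U_n + 2 U_{n-1}) / 3.
U_7 = (-9844 + 2(3278)) / 3 = -3288/3 = -1096
U_6 = (3278 + 2(-1096)) / 3 = 1086/3 = 362
U_5 = (-1096 + 2(362)) / 3 = -372/3 = -124
U_4 = (362 + 2(-124)) / 3 = 114/3 = 38
U_3 = (-124 + 2(38)) / 3 = -48/3 = -16
U_2 = (38 + 2(-16)) / 3 = 6/3 = 2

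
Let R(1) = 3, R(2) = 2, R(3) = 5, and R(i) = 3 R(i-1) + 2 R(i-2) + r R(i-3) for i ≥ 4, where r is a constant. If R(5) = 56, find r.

R(4) = 19 + 3r
R(5) = 67 + 11r
So 67 + 11r = 56, giving r = -1.

-1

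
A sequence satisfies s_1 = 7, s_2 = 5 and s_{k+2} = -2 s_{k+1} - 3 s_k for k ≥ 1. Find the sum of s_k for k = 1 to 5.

27

s_3 = -2*5 - 3*7 = -31
s_4 = -2*(-31) - 3*5 = 47
s_5 = -2*47 - 3*(-31) = -1
Sum = 7 + 5 + (-31) + 47 + (-1) = 27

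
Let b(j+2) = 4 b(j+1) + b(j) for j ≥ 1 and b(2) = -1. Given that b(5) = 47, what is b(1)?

Let b(1) = x.
b(3) = -4 + x
b(4) = -17 + 4x
b(5) = -72 + 17x
So -72 + 17x = 47, giving x = 7.

7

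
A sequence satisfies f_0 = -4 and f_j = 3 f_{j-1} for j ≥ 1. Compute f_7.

f_1 = 3*(-4) = -12
f_2 = 3*(-12) = -36
f_3 = 3*(-36) = -108
f_4 = 3*(-108) = -324
f_5 = 3*(-324) = -972
f_6 = 3*(-972) = -2916
f_7 = 3*(-2916) = -8748

-8748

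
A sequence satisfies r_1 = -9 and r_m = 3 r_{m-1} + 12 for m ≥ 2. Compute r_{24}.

-282429536487

The fixed point is 12/(1 - 3) = -6, so r_m + 6 = 3(r_{m-1} + 6).
Hence r_m = -3·3^{m-1} - 6.
r_{24} = -3·3^{23} - 6 = -3·94143178827 - 6 = -282429536487.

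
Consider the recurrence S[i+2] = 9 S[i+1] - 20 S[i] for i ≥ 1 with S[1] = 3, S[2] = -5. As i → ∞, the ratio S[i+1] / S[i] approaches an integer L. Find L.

5

The characteristic equation is r^2 - 9r + 20 = 0, which factors as (r - 5)(r - 4) = 0.
So the roots are 5 and 4. Since |5| > |4| and the coefficient of 5^i is non-zero, the ratio tends to 5.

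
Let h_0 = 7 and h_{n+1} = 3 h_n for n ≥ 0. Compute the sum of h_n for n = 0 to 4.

847

h_1 = 3*7 = 21
h_2 = 3*21 = 63
h_3 = 3*63 = 189
h_4 = 3*189 = 567
Sum = 7 + 21 + 63 + 189 + 567 = 847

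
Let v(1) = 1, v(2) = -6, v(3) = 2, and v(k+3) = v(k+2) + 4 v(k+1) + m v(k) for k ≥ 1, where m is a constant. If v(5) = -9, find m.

v(4) = -22 + m
v(5) = -14 - 5m
So -14 - 5m = -9, giving m = -1.

-1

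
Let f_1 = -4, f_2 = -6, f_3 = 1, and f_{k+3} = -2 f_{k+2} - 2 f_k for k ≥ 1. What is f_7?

-8

f_4 = -2*1 - 2*(-4) = 6
f_5 = -2*6 - 2*(-6) = 0
f_6 = -2*0 - 2*1 = -2
f_7 = -2*(-2) - 2*6 = -8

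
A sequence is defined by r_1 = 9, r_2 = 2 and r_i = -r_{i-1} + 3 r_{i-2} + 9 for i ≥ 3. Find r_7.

577

r_3 = -2 + 3·9 + 9 = 34
r_4 = -34 + 3·2 + 9 = -19
r_5 = -(-19) + 3·34 + 9 = 130
r_6 = -130 + 3·(-19) + 9 = -178
r_7 = -(-178) + 3·130 + 9 = 577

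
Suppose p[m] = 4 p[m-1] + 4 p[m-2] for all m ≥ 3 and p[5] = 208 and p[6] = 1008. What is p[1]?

Rearranging, p[m-2] = (p[m] - 4 p[m-1]) / 4.
p[4] = (1008 - 4·208) / 4 = 176/4 = 44
p[3] = (208 - 4·44) / 4 = 32/4 = 8
p[2] = (44 - 4·8) / 4 = 12/4 = 3
p[1] = (8 - 4·3) / 4 = -4/4 = -1

-1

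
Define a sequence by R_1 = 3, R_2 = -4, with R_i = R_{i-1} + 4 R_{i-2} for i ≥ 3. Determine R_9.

408

R_3 = (-4) + 4*3 = 8
R_4 = 8 + 4*(-4) = -8
R_5 = (-8) + 4*8 = 24
R_6 = 24 + 4*(-8) = -8
R_7 = (-8) + 4*24 = 88
R_8 = 88 + 4*(-8) = 56
R_9 = 56 + 4*88 = 408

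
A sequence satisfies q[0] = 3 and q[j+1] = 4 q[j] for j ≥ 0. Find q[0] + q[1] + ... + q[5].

q[1] = 4·3 = 12
q[2] = 4·12 = 48
q[3] = 4·48 = 192
q[4] = 4·192 = 768
q[5] = 4·768 = 3072
Sum = 3 + 12 + 48 + 192 + 768 + 3072 = 4095

4095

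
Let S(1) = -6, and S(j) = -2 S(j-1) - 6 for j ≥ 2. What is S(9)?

-1026

S(2) = -2*(-6) - 6 = 6
S(3) = -2*6 - 6 = -18
S(4) = -2*(-18) - 6 = 30
S(5) = -2*30 - 6 = -66
S(6) = -2*(-66) - 6 = 126
S(7) = -2*126 - 6 = -258
S(8) = -2*(-258) - 6 = 510
S(9) = -2*510 - 6 = -1026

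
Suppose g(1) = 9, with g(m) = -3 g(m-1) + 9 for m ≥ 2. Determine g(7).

g(2) = -3*9 + 9 = -18
g(3) = -3*(-18) + 9 = 63
g(4) = -3*63 + 9 = -180
g(5) = -3*(-180) + 9 = 549
g(6) = -3*549 + 9 = -1638
g(7) = -3*(-1638) + 9 = 4923

4923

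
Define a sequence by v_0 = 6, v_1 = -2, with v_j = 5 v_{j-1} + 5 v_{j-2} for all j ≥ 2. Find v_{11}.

v_2 = 5(-2) + 5(6) = 20
v_3 = 5(20) + 5(-2) = 90
v_4 = 5(90) + 5(20) = 550
v_5 = 5(550) + 5(90) = 3200
v_6 = 5(3200) + 5(550) = 18750
v_7 = 5(18750) + 5(3200) = 109750
v_8 = 5(109750) + 5(18750) = 642500
v_9 = 5(642500) + 5(109750) = 3761250
v_{10} = 5(3761250) + 5(642500) = 22018750
v_{11} = 5(22018750) + 5(3761250) = 128900000

128900000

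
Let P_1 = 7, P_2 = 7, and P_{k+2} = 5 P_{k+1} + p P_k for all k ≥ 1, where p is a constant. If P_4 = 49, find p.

-3

P_3 = 35 + 7p
P_4 = 175 + 42p
So 175 + 42p = 49, giving p = -3.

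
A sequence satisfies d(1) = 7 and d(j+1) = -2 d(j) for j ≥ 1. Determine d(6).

-224

d(2) = -2(7) = -14
d(3) = -2(-14) = 28
d(4) = -2(28) = -56
d(5) = -2(-56) = 112
d(6) = -2(112) = -224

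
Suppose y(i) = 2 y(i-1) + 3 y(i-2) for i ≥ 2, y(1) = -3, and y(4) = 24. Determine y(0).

4

Let y(0) = w.
y(2) = -6 + 3w
y(3) = -21 + 6w
y(4) = -60 + 21w
So -60 + 21w = 24, giving w = 4.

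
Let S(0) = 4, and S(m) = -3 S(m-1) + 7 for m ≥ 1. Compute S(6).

1642

S(1) = -3·4 + 7 = -5
S(2) = -3·(-5) + 7 = 22
S(3) = -3·22 + 7 = -59
S(4) = -3·(-59) + 7 = 184
S(5) = -3·184 + 7 = -545
S(6) = -3·(-545) + 7 = 1642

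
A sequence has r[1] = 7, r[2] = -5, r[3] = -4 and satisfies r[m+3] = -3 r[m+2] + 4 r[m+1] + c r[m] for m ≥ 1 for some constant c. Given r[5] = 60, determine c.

-2

r[4] = -8 + 7c
r[5] = 8 - 26c
So 8 - 26c = 60, giving c = -2.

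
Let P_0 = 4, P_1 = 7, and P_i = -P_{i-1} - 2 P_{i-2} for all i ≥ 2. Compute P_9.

P_2 = -7 - 2·4 = -15
P_3 = -(-15) - 2·7 = 1
P_4 = -1 - 2·(-15) = 29
P_5 = -29 - 2·1 = -31
P_6 = -(-31) - 2·29 = -27
P_7 = -(-27) - 2·(-31) = 89
P_8 = -89 - 2·(-27) = -35
P_9 = -(-35) - 2·89 = -143

-143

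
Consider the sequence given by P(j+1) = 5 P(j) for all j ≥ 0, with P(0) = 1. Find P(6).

P(1) = 5(1) = 5
P(2) = 5(5) = 25
P(3) = 5(25) = 125
P(4) = 5(125) = 625
P(5) = 5(625) = 3125
P(6) = 5(3125) = 15625

15625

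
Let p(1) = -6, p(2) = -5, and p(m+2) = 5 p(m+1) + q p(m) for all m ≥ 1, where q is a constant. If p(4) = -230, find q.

3

p(3) = -25 - 6q
p(4) = -125 - 35q
So -125 - 35q = -230, giving q = 3.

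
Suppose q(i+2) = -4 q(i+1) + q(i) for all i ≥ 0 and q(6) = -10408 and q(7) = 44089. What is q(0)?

Rearranging, q(i-2) = q(i) + 4 q(i-1).
q(5) = 44089 + 4*(-10408) = 2457
q(4) = -10408 + 4*2457 = -580
q(3) = 2457 + 4*(-580) = 137
q(2) = -580 + 4*137 = -32
q(1) = 137 + 4*(-32) = 9
q(0) = -32 + 4*9 = 4

4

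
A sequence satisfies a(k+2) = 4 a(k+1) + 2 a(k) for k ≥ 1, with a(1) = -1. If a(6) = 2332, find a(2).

7

Let a(2) = y.
a(3) = -2 + 4y
a(4) = -8 + 18y
a(5) = -36 + 80y
a(6) = -160 + 356y
So -160 + 356y = 2332, giving y = 7.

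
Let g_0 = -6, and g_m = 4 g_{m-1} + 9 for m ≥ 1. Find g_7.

g_1 = 4*(-6) + 9 = -15
g_2 = 4*(-15) + 9 = -51
g_3 = 4*(-51) + 9 = -195
g_4 = 4*(-195) + 9 = -771
g_5 = 4*(-771) + 9 = -3075
g_6 = 4*(-3075) + 9 = -12291
g_7 = 4*(-12291) + 9 = -49155

-49155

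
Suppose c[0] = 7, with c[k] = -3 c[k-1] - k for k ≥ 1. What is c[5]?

-1748

c[1] = -3(7) - 1 = -22
c[2] = -3(-22) - 2 = 64
c[3] = -3(64) - 3 = -195
c[4] = -3(-195) - 4 = 581
c[5] = -3(581) - 5 = -1748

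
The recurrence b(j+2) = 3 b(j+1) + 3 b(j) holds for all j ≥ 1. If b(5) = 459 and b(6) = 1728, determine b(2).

Rearranging, b(j-2) = (b(j) - 3 b(j-1)) / 3.
b(4) = (1728 - 3·459) / 3 = 351/3 = 117
b(3) = (459 - 3·117) / 3 = 108/3 = 36
b(2) = (117 - 3·36) / 3 = 9/3 = 3

3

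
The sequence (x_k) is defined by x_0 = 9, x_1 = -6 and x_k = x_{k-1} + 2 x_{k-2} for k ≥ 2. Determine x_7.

120

x_2 = (-6) + 2*9 = 12
x_3 = 12 + 2*(-6) = 0
x_4 = 0 + 2*12 = 24
x_5 = 24 + 2*0 = 24
x_6 = 24 + 2*24 = 72
x_7 = 72 + 2*24 = 120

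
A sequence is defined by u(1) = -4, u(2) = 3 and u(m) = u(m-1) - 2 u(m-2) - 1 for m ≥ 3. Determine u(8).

59

u(3) = 3 - 2(-4) - 1 = 10
u(4) = 10 - 2(3) - 1 = 3
u(5) = 3 - 2(10) - 1 = -18
u(6) = (-18) - 2(3) - 1 = -25
u(7) = (-25) - 2(-18) - 1 = 10
u(8) = 10 - 2(-25) - 1 = 59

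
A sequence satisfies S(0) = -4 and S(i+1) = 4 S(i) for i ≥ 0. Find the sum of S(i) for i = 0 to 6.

S(1) = 4*(-4) = -16
S(2) = 4*(-16) = -64
S(3) = 4*(-64) = -256
S(4) = 4*(-256) = -1024
S(5) = 4*(-1024) = -4096
S(6) = 4*(-4096) = -16384
Sum = (-4) + (-16) + (-64) + (-256) + (-1024) + (-4096) + (-16384) = -21844

-21844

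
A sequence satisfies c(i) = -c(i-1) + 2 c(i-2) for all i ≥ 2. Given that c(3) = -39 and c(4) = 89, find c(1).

-7

Rearranging, c(i-2) = (c(i) + c(i-1)) / 2.
c(2) = (89 + (-39)) / 2 = 50/2 = 25
c(1) = (-39 + 25) / 2 = -14/2 = -7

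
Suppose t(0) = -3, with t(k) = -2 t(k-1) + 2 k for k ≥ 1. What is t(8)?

-876

t(1) = -2(-3) + 2 = 8
t(2) = -2(8) + 4 = -12
t(3) = -2(-12) + 6 = 30
t(4) = -2(30) + 8 = -52
t(5) = -2(-52) + 10 = 114
t(6) = -2(114) + 12 = -216
t(7) = -2(-216) + 14 = 446
t(8) = -2(446) + 16 = -876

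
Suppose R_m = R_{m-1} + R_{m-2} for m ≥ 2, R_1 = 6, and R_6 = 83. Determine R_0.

Let R_0 = z.
R_2 = 6 + z
R_3 = 12 + z
R_4 = 18 + 2z
R_5 = 30 + 3z
R_6 = 48 + 5z
So 48 + 5z = 83, giving z = 7.

7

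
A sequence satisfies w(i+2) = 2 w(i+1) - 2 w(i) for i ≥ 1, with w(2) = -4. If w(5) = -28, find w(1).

7

Let w(1) = z.
w(3) = -8 - 2z
w(4) = -8 - 4z
w(5) = -4z
So -4z = -28, giving z = 7.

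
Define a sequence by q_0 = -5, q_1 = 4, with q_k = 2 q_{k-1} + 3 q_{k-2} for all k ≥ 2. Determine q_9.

-4916

q_2 = 2(4) + 3(-5) = -7
q_3 = 2(-7) + 3(4) = -2
q_4 = 2(-2) + 3(-7) = -25
q_5 = 2(-25) + 3(-2) = -56
q_6 = 2(-56) + 3(-25) = -187
q_7 = 2(-187) + 3(-56) = -542
q_8 = 2(-542) + 3(-187) = -1645
q_9 = 2(-1645) + 3(-542) = -4916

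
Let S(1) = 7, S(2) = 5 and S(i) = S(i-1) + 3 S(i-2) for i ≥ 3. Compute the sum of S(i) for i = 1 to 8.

2364

S(3) = 5 + 3·7 = 26
S(4) = 26 + 3·5 = 41
S(5) = 41 + 3·26 = 119
S(6) = 119 + 3·41 = 242
S(7) = 242 + 3·119 = 599
S(8) = 599 + 3·242 = 1325
Sum = 7 + 5 + 26 + 41 + 119 + 242 + 599 + 1325 = 2364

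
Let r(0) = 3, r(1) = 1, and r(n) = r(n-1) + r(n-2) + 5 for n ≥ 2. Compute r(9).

r(2) = 1 + 3 + 5 = 9
r(3) = 9 + 1 + 5 = 15
r(4) = 15 + 9 + 5 = 29
r(5) = 29 + 15 + 5 = 49
r(6) = 49 + 29 + 5 = 83
r(7) = 83 + 49 + 5 = 137
r(8) = 137 + 83 + 5 = 225
r(9) = 225 + 137 + 5 = 367

367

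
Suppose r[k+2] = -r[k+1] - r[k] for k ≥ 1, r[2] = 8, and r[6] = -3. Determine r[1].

-5

Let r[1] = z.
r[3] = -8 - z
r[4] = z
r[5] = 8
r[6] = -8 - z
So -8 - z = -3, giving z = -5.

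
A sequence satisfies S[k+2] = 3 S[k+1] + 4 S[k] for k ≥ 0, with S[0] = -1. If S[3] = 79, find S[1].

Let S[1] = w.
S[2] = -4 + 3w
S[3] = -12 + 13w
So -12 + 13w = 79, giving w = 7.

7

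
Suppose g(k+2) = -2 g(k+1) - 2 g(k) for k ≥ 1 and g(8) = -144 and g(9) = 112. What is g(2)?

4

Rearranging, g(k-2) = (g(k) + 2 g(k-1)) / -2.
g(7) = (112 + 2(-144)) / -2 = -176/-2 = 88
g(6) = (-144 + 2(88)) / -2 = 32/-2 = -16
g(5) = (88 + 2(-16)) / -2 = 56/-2 = -28
g(4) = (-16 + 2(-28)) / -2 = -72/-2 = 36
g(3) = (-28 + 2(36)) / -2 = 44/-2 = -22
g(2) = (36 + 2(-22)) / -2 = -8/-2 = 4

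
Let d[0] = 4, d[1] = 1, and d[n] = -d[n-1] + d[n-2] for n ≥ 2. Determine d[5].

d[2] = -1 + 4 = 3
d[3] = -3 + 1 = -2
d[4] = -(-2) + 3 = 5
d[5] = -5 + (-2) = -7

-7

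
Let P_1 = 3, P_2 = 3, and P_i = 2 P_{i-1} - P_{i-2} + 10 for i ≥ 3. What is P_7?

P_3 = 2(3) - 3 + 10 = 13
P_4 = 2(13) - 3 + 10 = 33
P_5 = 2(33) - 13 + 10 = 63
P_6 = 2(63) - 33 + 10 = 103
P_7 = 2(103) - 63 + 10 = 153

153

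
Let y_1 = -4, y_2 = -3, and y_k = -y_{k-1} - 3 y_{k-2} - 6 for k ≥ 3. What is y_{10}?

426

y_3 = -(-3) - 3(-4) - 6 = 9
y_4 = -9 - 3(-3) - 6 = -6
y_5 = -(-6) - 3(9) - 6 = -27
y_6 = -(-27) - 3(-6) - 6 = 39
y_7 = -39 - 3(-27) - 6 = 36
y_8 = -36 - 3(39) - 6 = -159
y_9 = -(-159) - 3(36) - 6 = 45
y_{10} = -45 - 3(-159) - 6 = 426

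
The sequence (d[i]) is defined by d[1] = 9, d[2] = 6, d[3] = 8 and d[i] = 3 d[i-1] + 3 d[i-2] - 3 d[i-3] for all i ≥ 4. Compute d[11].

d[4] = 3(8) + 3(6) - 3(9) = 15
d[5] = 3(15) + 3(8) - 3(6) = 51
d[6] = 3(51) + 3(15) - 3(8) = 174
d[7] = 3(174) + 3(51) - 3(15) = 630
d[8] = 3(630) + 3(174) - 3(51) = 2259
d[9] = 3(2259) + 3(630) - 3(174) = 8145
d[10] = 3(8145) + 3(2259) - 3(630) = 29322
d[11] = 3(29322) + 3(8145) - 3(2259) = 105624

105624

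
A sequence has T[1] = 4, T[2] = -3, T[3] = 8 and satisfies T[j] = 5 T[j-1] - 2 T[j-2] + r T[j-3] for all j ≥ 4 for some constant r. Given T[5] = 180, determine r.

T[4] = 46 + 4r
T[5] = 214 + 17r
So 214 + 17r = 180, giving r = -2.

-2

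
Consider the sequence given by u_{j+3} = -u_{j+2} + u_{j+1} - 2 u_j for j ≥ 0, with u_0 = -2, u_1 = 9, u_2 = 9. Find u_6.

-20

u_3 = -9 + 9 - 2·(-2) = 4
u_4 = -4 + 9 - 2·9 = -13
u_5 = -(-13) + 4 - 2·9 = -1
u_6 = -(-1) + (-13) - 2·4 = -20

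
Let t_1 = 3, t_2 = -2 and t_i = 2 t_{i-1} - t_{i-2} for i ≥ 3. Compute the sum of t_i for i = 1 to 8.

-116

t_3 = 2(-2) - 3 = -7
t_4 = 2(-7) - (-2) = -12
t_5 = 2(-12) - (-7) = -17
t_6 = 2(-17) - (-12) = -22
t_7 = 2(-22) - (-17) = -27
t_8 = 2(-27) - (-22) = -32
Sum = 3 + (-2) + (-7) + (-12) + (-17) + (-22) + (-27) + (-32) = -116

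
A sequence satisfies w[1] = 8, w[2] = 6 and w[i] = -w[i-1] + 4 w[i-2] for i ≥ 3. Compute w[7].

538

w[3] = -6 + 4*8 = 26
w[4] = -26 + 4*6 = -2
w[5] = -(-2) + 4*26 = 106
w[6] = -106 + 4*(-2) = -114
w[7] = -(-114) + 4*106 = 538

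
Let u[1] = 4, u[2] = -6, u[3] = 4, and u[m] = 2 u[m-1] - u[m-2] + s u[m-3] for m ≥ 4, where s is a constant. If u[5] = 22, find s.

u[4] = 14 + 4s
u[5] = 24 + 2s
So 24 + 2s = 22, giving s = -1.

-1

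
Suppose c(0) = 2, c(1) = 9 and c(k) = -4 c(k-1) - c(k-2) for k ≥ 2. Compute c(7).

27759

c(2) = -4·9 - 2 = -38
c(3) = -4·(-38) - 9 = 143
c(4) = -4·143 - (-38) = -534
c(5) = -4·(-534) - 143 = 1993
c(6) = -4·1993 - (-534) = -7438
c(7) = -4·(-7438) - 1993 = 27759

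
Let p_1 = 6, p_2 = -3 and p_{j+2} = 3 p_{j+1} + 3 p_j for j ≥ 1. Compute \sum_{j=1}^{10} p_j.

83838

p_3 = 3(-3) + 3(6) = 9
p_4 = 3(9) + 3(-3) = 18
p_5 = 3(18) + 3(9) = 81
p_6 = 3(81) + 3(18) = 297
p_7 = 3(297) + 3(81) = 1134
p_8 = 3(1134) + 3(297) = 4293
p_9 = 3(4293) + 3(1134) = 16281
p_{10} = 3(16281) + 3(4293) = 61722
Sum = 6 + (-3) + 9 + 18 + 81 + 297 + 1134 + 4293 + 16281 + 61722 = 83838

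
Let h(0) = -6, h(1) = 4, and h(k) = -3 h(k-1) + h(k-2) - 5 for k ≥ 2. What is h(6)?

-2514

h(2) = -3(4) + (-6) - 5 = -23
h(3) = -3(-23) + 4 - 5 = 68
h(4) = -3(68) + (-23) - 5 = -232
h(5) = -3(-232) + 68 - 5 = 759
h(6) = -3(759) + (-232) - 5 = -2514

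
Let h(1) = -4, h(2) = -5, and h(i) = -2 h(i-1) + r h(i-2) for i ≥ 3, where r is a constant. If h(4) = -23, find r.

-1

h(3) = 10 - 4r
h(4) = -20 + 3r
So -20 + 3r = -23, giving r = -1.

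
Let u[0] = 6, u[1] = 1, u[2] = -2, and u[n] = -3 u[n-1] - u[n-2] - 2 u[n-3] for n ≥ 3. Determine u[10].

u[3] = -3*(-2) - 1 - 2*6 = -7
u[4] = -3*(-7) - (-2) - 2*1 = 21
u[5] = -3*21 - (-7) - 2*(-2) = -52
u[6] = -3*(-52) - 21 - 2*(-7) = 149
u[7] = -3*149 - (-52) - 2*21 = -437
u[8] = -3*(-437) - 149 - 2*(-52) = 1266
u[9] = -3*1266 - (-437) - 2*149 = -3659
u[10] = -3*(-3659) - 1266 - 2*(-437) = 10585

10585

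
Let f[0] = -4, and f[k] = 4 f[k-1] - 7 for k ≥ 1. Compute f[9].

-1660243

f[1] = 4*(-4) - 7 = -23
f[2] = 4*(-23) - 7 = -99
f[3] = 4*(-99) - 7 = -403
f[4] = 4*(-403) - 7 = -1619
f[5] = 4*(-1619) - 7 = -6483
f[6] = 4*(-6483) - 7 = -25939
f[7] = 4*(-25939) - 7 = -103763
f[8] = 4*(-103763) - 7 = -415059
f[9] = 4*(-415059) - 7 = -1660243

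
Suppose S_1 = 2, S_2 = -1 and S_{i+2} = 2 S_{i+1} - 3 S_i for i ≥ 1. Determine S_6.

35

S_3 = 2·(-1) - 3·2 = -8
S_4 = 2·(-8) - 3·(-1) = -13
S_5 = 2·(-13) - 3·(-8) = -2
S_6 = 2·(-2) - 3·(-13) = 35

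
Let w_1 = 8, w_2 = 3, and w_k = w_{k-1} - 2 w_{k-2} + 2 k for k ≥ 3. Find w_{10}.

53

w_3 = 3 - 2*8 + 6 = -7
w_4 = (-7) - 2*3 + 8 = -5
w_5 = (-5) - 2*(-7) + 10 = 19
w_6 = 19 - 2*(-5) + 12 = 41
w_7 = 41 - 2*19 + 14 = 17
w_8 = 17 - 2*41 + 16 = -49
w_9 = (-49) - 2*17 + 18 = -65
w_{10} = (-65) - 2*(-49) + 20 = 53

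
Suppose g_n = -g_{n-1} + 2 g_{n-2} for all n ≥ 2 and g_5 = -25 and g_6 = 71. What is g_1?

5

Rearranging, g_{n-2} = (g_n + g_{n-1}) / 2.
g_4 = (71 + (-25)) / 2 = 46/2 = 23
g_3 = (-25 + 23) / 2 = -2/2 = -1
g_2 = (23 + (-1)) / 2 = 22/2 = 11
g_1 = (-1 + 11) / 2 = 10/2 = 5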